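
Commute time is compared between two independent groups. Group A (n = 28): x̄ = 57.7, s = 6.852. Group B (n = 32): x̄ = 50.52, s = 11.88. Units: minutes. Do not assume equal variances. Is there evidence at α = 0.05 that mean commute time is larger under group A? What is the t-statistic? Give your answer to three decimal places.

2.910

Let group 1 = group A, group 2 = group B. H0: μ_1 = μ_2; H1: μ_1 > μ_2 (Welch's two-sample t-test, right-tailed).
t = (x̄_1 − x̄_2)/√(s_1²/n_1 + s_2²/n_2) = (57.7 − 50.52)/√(6.852²/28 + 11.88²/32) = 2.910
Welch–Satterthwaite df ≈ 50.65
p-value = P(T ≥ 2.910) ≈ 0.003
Since p ≈ 0.003 < α = 0.05, reject H0; the data support H1.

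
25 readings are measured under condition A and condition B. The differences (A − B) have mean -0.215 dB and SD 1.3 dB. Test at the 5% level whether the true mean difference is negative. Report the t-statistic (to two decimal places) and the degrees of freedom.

t = -0.83, df = 24

H0: μ_d = 0; H1: μ_d < 0 (paired t-test on the differences, left-tailed).
t = d̄/(s_d/√n) = -0.215/(1.3/√25) = -0.83
df = n − 1 = 24
p-value = P(T ≤ -0.83) ≈ 0.2082
Since p ≈ 0.2082 > α = 0.05, fail to reject H0; the data do not provide sufficient evidence against H0.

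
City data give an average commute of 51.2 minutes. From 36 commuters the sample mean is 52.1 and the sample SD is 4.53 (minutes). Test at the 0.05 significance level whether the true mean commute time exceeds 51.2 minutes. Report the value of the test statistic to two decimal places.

H0: μ = 51.2; H1: μ > 51.2 (one-sample t-test, right-tailed).
t = (x̄ − μ₀)/(s/√n) = (52.1 − 51.2)/(4.53/√36) = 1.19
df = n − 1 = 35
p-value = P(T ≥ 1.19) ≈ 0.1206
Since p ≈ 0.1206 > α = 0.05, fail to reject H0; the data do not provide sufficient evidence against H0.

1.19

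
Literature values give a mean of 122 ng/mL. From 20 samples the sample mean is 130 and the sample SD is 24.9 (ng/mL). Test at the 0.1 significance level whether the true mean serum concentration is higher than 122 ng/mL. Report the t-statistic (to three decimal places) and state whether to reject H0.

t = 1.437; reject H0

H0: μ = 122; H1: μ > 122 (one-sample t-test, right-tailed).
t = (x̄ − μ₀)/(s/√n) = (130 − 122)/(24.9/√20) = 1.437
df = n − 1 = 19
p-value = P(T ≥ 1.437) ≈ 0.0835
Since p ≈ 0.0835 < α = 0.1, reject H0; the evidence is statistically significant.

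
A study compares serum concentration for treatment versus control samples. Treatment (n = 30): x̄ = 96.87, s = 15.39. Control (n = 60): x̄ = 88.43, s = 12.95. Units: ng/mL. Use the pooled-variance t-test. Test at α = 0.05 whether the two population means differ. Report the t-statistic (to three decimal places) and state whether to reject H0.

t = 2.735; reject H0

Let group 1 = treatment, group 2 = control. H0: μ_1 = μ_2; H1: μ_1 ≠ μ_2 (two-sample pooled-variance t-test, two-sided).
s_p² = [(30−1)·15.39² + (60−1)·12.95²]/(30+60−2) = 190.49
t = (96.87 − 88.43)/√[190.49·(1/30 + 1/60)] = 2.735
df = n₁ + n₂ − 2 = 88
Two-sided p-value ≈ 0.0075
Since p ≈ 0.0075 < α = 0.05, reject H0; the evidence is statistically significant.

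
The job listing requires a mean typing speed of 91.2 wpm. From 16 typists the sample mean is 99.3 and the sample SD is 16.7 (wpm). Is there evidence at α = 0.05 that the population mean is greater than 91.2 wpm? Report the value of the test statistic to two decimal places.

H0: μ = 91.2; H1: μ > 91.2 (one-sample t-test, right-tailed).
t = (x̄ − μ₀)/(s/√n) = (99.3 − 91.2)/(16.7/√16) = 1.94
df = n − 1 = 15
p-value = P(T ≥ 1.94) ≈ 0.0357
Since p ≈ 0.0357 < α = 0.05, reject H0; the data support H1.

1.94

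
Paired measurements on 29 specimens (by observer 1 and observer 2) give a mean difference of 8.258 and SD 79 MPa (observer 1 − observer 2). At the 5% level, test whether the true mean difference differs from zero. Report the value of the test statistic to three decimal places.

0.563

H0: μ_d = 0; H1: μ_d ≠ 0 (paired t-test on the differences, two-sided).
t = d̄/(s_d/√n) = 8.258/(79/√29) = 0.563
df = n − 1 = 28
Two-sided p-value ≈ 0.5780
Since p ≈ 0.5780 > α = 0.05, fail to reject H0; the data do not provide sufficient evidence against H0.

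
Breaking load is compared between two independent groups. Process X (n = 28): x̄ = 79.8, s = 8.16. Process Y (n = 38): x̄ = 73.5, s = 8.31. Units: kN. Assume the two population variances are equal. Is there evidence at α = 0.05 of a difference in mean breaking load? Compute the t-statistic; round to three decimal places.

Let group 1 = process X, group 2 = process Y. H0: μ_1 = μ_2; H1: μ_1 ≠ μ_2 (two-sample pooled-variance t-test, two-sided).
s_p² = [(28−1)·8.16² + (38−1)·8.31²]/(28+38−2) = 68.0139
t = (79.8 − 73.5)/√[68.0139·(1/28 + 1/38)] = 3.067
df = n₁ + n₂ − 2 = 64
Two-sided p-value ≈ 0.0032
Since p ≈ 0.0032 < α = 0.05, reject H0; the evidence is statistically significant.

3.067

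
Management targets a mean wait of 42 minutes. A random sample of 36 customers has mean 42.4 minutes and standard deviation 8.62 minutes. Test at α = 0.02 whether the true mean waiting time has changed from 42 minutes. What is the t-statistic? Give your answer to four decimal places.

0.2784

H0: μ = 42; H1: μ ≠ 42 (one-sample t-test, two-sided).
t = (x̄ − μ₀)/(s/√n) = (42.4 − 42)/(8.62/√36) = 0.2784
df = n − 1 = 35
Two-sided p-value ≈ 0.782
Since p ≈ 0.782 > α = 0.02, fail to reject H0; the evidence is not statistically significant.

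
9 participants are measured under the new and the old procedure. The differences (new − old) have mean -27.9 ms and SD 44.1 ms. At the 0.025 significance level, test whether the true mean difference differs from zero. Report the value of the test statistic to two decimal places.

H0: μ_d = 0; H1: μ_d ≠ 0 (paired t-test on the differences, two-sided).
t = d̄/(s_d/√n) = -27.9/(44.1/√9) = -1.90
df = n − 1 = 8
Two-sided p-value ≈ 0.0943
Since p ≈ 0.0943 > α = 0.025, fail to reject H0; the evidence is not statistically significant.

-1.90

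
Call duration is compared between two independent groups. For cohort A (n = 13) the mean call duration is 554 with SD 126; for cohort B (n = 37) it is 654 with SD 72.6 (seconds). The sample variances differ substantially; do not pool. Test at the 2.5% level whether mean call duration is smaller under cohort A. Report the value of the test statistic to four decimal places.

-2.7080

Let group 1 = cohort A, group 2 = cohort B. H0: μ_1 = μ_2; H1: μ_1 < μ_2 (Welch's two-sample t-test, left-tailed).
t = (x̄_1 − x̄_2)/√(s_1²/n_1 + s_2²/n_2) = (554 − 654)/√(126²/13 + 72.6²/37) = -2.7080
Welch–Satterthwaite df ≈ 14.90
p-value = P(T ≤ -2.7080) ≈ 0.008
Since p ≈ 0.008 < α = 0.025, reject H0; the data support H1.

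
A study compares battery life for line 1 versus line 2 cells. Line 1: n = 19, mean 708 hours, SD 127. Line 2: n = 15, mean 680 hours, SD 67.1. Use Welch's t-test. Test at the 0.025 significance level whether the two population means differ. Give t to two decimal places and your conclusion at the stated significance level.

Let group 1 = line 1, group 2 = line 2. H0: μ_1 = μ_2; H1: μ_1 ≠ μ_2 (Welch's two-sample t-test, two-sided).
t = (x̄_1 − x̄_2)/√(s_1²/n_1 + s_2²/n_2) = (708 − 680)/√(127²/19 + 67.1²/15) = 0.83
Welch–Satterthwaite df ≈ 28.41
Two-sided p-value ≈ 0.416
Since p ≈ 0.416 > α = 0.025, fail to reject H0; the data do not provide sufficient evidence against H0.

t = 0.83; fail to reject H0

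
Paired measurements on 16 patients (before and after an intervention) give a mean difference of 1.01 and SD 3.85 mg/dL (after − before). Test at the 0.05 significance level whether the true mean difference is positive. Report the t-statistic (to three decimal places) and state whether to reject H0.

H0: μ_d = 0; H1: μ_d > 0 (paired t-test on the differences, right-tailed).
t = d̄/(s_d/√n) = 1.01/(3.85/√16) = 1.049
df = n − 1 = 15
p-value = P(T ≥ 1.049) ≈ 0.155
Since p ≈ 0.155 > α = 0.05, fail to reject H0; the evidence is not statistically significant.

t = 1.049; fail to reject H0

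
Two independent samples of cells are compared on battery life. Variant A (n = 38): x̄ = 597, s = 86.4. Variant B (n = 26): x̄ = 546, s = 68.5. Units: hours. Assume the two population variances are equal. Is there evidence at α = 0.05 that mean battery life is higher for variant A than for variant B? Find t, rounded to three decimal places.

Let group 1 = variant A, group 2 = variant B. H0: μ_1 = μ_2; H1: μ_1 > μ_2 (two-sample pooled-variance t-test, right-tailed).
s_p² = [(38−1)·86.4² + (26−1)·68.5²]/(38+26−2) = 6346.93
t = (597 − 546)/√[6346.93·(1/38 + 1/26)] = 2.515
df = n₁ + n₂ − 2 = 62
p-value = P(T ≥ 2.515) ≈ 0.007
Since p ≈ 0.007 < α = 0.05, reject H0; the data support H1.

2.515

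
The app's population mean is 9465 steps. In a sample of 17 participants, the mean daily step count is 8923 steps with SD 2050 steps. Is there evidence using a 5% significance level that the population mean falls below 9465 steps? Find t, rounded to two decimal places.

-1.09

H0: μ = 9465; H1: μ < 9465 (one-sample t-test, left-tailed).
t = (x̄ − μ₀)/(s/√n) = (8923 − 9465)/(2050/√17) = -1.09
df = n − 1 = 16
p-value = P(T ≤ -1.09) ≈ 0.146
Since p ≈ 0.146 > α = 0.05, fail to reject H0; the evidence is not statistically significant.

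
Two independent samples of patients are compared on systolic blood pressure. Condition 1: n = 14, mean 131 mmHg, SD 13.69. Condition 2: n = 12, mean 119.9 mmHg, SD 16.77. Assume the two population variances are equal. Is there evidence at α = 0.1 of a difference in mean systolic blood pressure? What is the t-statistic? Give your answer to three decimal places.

1.859

Let group 1 = condition 1, group 2 = condition 2. H0: μ_1 = μ_2; H1: μ_1 ≠ μ_2 (two-sample pooled-variance t-test, two-sided).
s_p² = [(14−1)·13.69² + (12−1)·16.77²]/(14+12−2) = 230.415
t = (131 − 119.9)/√[230.415·(1/14 + 1/12)] = 1.859
df = n₁ + n₂ − 2 = 24
Two-sided p-value ≈ 0.0754
Since p ≈ 0.0754 < α = 0.1, reject H0; the data support H1.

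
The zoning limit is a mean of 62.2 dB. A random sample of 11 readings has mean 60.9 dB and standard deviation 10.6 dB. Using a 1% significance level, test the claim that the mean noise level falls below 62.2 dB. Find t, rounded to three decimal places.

H0: μ = 62.2; H1: μ < 62.2 (one-sample t-test, left-tailed).
t = (x̄ − μ₀)/(s/√n) = (60.9 − 62.2)/(10.6/√11) = -0.407
df = n − 1 = 10
p-value = P(T ≤ -0.407) ≈ 0.3464
Since p ≈ 0.3464 > α = 0.01, fail to reject H0; the evidence is not statistically significant.

-0.407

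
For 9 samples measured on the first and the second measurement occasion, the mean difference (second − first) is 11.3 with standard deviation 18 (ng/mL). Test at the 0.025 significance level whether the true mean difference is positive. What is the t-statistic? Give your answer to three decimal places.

1.883

H0: μ_d = 0; H1: μ_d > 0 (paired t-test on the differences, right-tailed).
t = d̄/(s_d/√n) = 11.3/(18/√9) = 1.883
df = n − 1 = 8
p-value = P(T ≥ 1.883) ≈ 0.0482
Since p ≈ 0.0482 > α = 0.025, fail to reject H0; the data do not provide sufficient evidence against H0.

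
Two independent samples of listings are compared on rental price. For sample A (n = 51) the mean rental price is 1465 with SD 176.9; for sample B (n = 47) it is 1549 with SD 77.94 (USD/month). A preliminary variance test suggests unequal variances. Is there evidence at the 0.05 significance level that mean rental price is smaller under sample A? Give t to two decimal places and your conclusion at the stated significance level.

t = -3.08; reject H0

Let group 1 = sample A, group 2 = sample B. H0: μ_1 = μ_2; H1: μ_1 < μ_2 (Welch's two-sample t-test, left-tailed).
t = (x̄_1 − x̄_2)/√(s_1²/n_1 + s_2²/n_2) = (1465 − 1549)/√(176.9²/51 + 77.94²/47) = -3.08
Welch–Satterthwaite df ≈ 69.91
p-value = P(T ≤ -3.08) ≈ 0.001
Since p ≈ 0.001 < α = 0.05, reject H0; the data support H1.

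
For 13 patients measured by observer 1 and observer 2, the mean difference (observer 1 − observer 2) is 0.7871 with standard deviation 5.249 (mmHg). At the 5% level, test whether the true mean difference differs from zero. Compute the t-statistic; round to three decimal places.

0.541

H0: μ_d = 0; H1: μ_d ≠ 0 (paired t-test on the differences, two-sided).
t = d̄/(s_d/√n) = 0.7871/(5.249/√13) = 0.541
df = n − 1 = 12
Two-sided p-value ≈ 0.5986
Since p ≈ 0.5986 > α = 0.05, fail to reject H0; the data do not provide sufficient evidence against H0.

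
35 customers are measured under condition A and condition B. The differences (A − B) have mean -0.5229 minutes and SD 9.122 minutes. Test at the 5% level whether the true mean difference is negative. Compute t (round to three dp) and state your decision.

t = -0.339; fail to reject H0

H0: μ_d = 0; H1: μ_d < 0 (paired t-test on the differences, left-tailed).
t = d̄/(s_d/√n) = -0.5229/(9.122/√35) = -0.339
df = n − 1 = 34
p-value = P(T ≤ -0.339) ≈ 0.3683
Since p ≈ 0.3683 > α = 0.05, fail to reject H0; the data do not provide sufficient evidence against H0.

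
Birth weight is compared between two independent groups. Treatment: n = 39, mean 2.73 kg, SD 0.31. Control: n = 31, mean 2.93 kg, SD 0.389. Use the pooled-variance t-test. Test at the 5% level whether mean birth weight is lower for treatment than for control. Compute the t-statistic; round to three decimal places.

-2.395

Let group 1 = treatment, group 2 = control. H0: μ_1 = μ_2; H1: μ_1 < μ_2 (two-sample pooled-variance t-test, left-tailed).
s_p² = [(39−1)·0.31² + (31−1)·0.389²]/(39+31−2) = 0.120462
t = (2.73 − 2.93)/√[0.120462·(1/39 + 1/31)] = -2.395
df = n₁ + n₂ − 2 = 68
p-value = P(T ≤ -2.395) ≈ 0.010
Since p ≈ 0.010 < α = 0.05, reject H0; the data support H1.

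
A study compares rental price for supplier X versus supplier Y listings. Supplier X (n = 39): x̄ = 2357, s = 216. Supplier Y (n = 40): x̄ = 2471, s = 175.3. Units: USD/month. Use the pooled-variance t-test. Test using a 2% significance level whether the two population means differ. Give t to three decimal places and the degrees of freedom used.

t = -2.579, df = 77

Let group 1 = supplier X, group 2 = supplier Y. H0: μ_1 = μ_2; H1: μ_1 ≠ μ_2 (two-sample pooled-variance t-test, two-sided).
s_p² = [(39−1)·216² + (40−1)·175.3²]/(39+40−2) = 38589.6
t = (2357 − 2471)/√[38589.6·(1/39 + 1/40)] = -2.579
df = n₁ + n₂ − 2 = 77
Two-sided p-value ≈ 0.012
Since p ≈ 0.012 < α = 0.02, reject H0; the data support H1.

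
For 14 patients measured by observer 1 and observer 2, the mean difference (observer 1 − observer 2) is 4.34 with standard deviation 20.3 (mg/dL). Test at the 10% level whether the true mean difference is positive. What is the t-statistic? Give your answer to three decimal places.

0.800

H0: μ_d = 0; H1: μ_d > 0 (paired t-test on the differences, right-tailed).
t = d̄/(s_d/√n) = 4.34/(20.3/√14) = 0.800
df = n − 1 = 13
p-value = P(T ≥ 0.800) ≈ 0.2191
Since p ≈ 0.2191 > α = 0.1, fail to reject H0; the evidence is not statistically significant.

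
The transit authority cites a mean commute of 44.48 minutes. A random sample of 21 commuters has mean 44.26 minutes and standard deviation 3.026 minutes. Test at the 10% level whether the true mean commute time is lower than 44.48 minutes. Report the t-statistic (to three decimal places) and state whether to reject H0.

t = -0.333; fail to reject H0

H0: μ = 44.48; H1: μ < 44.48 (one-sample t-test, left-tailed).
t = (x̄ − μ₀)/(s/√n) = (44.26 − 44.48)/(3.026/√21) = -0.333
df = n − 1 = 20
p-value = P(T ≤ -0.333) ≈ 0.371
Since p ≈ 0.371 > α = 0.1, fail to reject H0; the evidence is not statistically significant.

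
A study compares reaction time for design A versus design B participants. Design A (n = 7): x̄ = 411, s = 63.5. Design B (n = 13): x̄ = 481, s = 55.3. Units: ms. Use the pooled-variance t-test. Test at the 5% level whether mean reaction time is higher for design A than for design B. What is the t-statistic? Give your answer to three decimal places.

-2.567

Let group 1 = design A, group 2 = design B. H0: μ_1 = μ_2; H1: μ_1 > μ_2 (two-sample pooled-variance t-test, right-tailed).
s_p² = [(7−1)·63.5² + (13−1)·55.3²]/(7+13−2) = 3382.81
t = (411 − 481)/√[3382.81·(1/7 + 1/13)] = -2.567
df = n₁ + n₂ − 2 = 18
p-value = P(T ≥ -2.567) ≈ 0.9903
Since p ≈ 0.9903 > α = 0.05, fail to reject H0; the data do not provide sufficient evidence against H0.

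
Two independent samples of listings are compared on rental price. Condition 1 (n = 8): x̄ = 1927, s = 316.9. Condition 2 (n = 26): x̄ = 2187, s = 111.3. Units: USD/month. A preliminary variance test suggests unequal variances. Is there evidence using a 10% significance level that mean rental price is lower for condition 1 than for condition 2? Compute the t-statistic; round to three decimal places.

-2.278

Let group 1 = condition 1, group 2 = condition 2. H0: μ_1 = μ_2; H1: μ_1 < μ_2 (Welch's two-sample t-test, left-tailed).
t = (x̄_1 − x̄_2)/√(s_1²/n_1 + s_2²/n_2) = (1927 − 2187)/√(316.9²/8 + 111.3²/26) = -2.278
Welch–Satterthwaite df ≈ 7.54
p-value = P(T ≤ -2.278) ≈ 0.0271
Since p ≈ 0.0271 < α = 0.1, reject H0; the data support H1.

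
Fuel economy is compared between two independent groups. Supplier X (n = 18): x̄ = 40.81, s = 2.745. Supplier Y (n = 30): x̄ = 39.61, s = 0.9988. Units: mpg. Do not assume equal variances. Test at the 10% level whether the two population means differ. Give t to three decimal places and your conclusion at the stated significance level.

t = 1.785; reject H0

Let group 1 = supplier X, group 2 = supplier Y. H0: μ_1 = μ_2; H1: μ_1 ≠ μ_2 (Welch's two-sample t-test, two-sided).
t = (x̄_1 − x̄_2)/√(s_1²/n_1 + s_2²/n_2) = (40.81 − 39.61)/√(2.745²/18 + 0.9988²/30) = 1.785
Welch–Satterthwaite df ≈ 19.74
Two-sided p-value ≈ 0.0896
Since p ≈ 0.0896 < α = 0.1, reject H0; the evidence is statistically significant.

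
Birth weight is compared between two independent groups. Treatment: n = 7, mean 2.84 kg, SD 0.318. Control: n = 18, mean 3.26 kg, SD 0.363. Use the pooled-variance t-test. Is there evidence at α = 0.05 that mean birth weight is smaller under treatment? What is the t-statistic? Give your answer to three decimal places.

-2.680

Let group 1 = treatment, group 2 = control. H0: μ_1 = μ_2; H1: μ_1 < μ_2 (two-sample pooled-variance t-test, left-tailed).
s_p² = [(7−1)·0.318² + (18−1)·0.363²]/(7+18−2) = 0.123775
t = (2.84 − 3.26)/√[0.123775·(1/7 + 1/18)] = -2.680
df = n₁ + n₂ − 2 = 23
p-value = P(T ≤ -2.680) ≈ 0.0067
Since p ≈ 0.0067 < α = 0.05, reject H0; the evidence is statistically significant.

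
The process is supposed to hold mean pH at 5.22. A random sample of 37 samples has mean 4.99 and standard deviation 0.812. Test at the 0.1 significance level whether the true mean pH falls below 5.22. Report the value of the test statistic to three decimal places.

-1.723

H0: μ = 5.22; H1: μ < 5.22 (one-sample t-test, left-tailed).
t = (x̄ − μ₀)/(s/√n) = (4.99 − 5.22)/(0.812/√37) = -1.723
df = n − 1 = 36
p-value = P(T ≤ -1.723) ≈ 0.0467
Since p ≈ 0.0467 < α = 0.1, reject H0; the evidence is statistically significant.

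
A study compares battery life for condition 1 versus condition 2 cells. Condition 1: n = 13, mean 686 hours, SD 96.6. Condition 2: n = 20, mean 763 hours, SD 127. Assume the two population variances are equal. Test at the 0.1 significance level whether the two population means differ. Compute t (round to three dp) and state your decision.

Let group 1 = condition 1, group 2 = condition 2. H0: μ_1 = μ_2; H1: μ_1 ≠ μ_2 (two-sample pooled-variance t-test, two-sided).
s_p² = [(13−1)·96.6² + (20−1)·127²]/(13+20−2) = 13497.7
t = (686 − 763)/√[13497.7·(1/13 + 1/20)] = -1.860
df = n₁ + n₂ − 2 = 31
Two-sided p-value ≈ 0.0723
Since p ≈ 0.0723 < α = 0.1, reject H0; the data support H1.

t = -1.860; reject H0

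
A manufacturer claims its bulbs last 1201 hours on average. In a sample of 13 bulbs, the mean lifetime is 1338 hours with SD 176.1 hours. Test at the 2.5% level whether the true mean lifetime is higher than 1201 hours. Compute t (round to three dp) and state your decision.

H0: μ = 1201; H1: μ > 1201 (one-sample t-test, right-tailed).
t = (x̄ − μ₀)/(s/√n) = (1338 − 1201)/(176.1/√13) = 2.805
df = n − 1 = 12
p-value = P(T ≥ 2.805) ≈ 0.008
Since p ≈ 0.008 < α = 0.025, reject H0; the data support H1.

t = 2.805; reject H0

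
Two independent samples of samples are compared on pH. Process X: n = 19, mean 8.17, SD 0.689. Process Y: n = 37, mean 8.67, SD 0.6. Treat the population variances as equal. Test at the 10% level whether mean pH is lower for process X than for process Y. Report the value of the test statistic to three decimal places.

Let group 1 = process X, group 2 = process Y. H0: μ_1 = μ_2; H1: μ_1 < μ_2 (two-sample pooled-variance t-test, left-tailed).
s_p² = [(19−1)·0.689² + (37−1)·0.6²]/(19+37−2) = 0.39824
t = (8.17 − 8.67)/√[0.39824·(1/19 + 1/37)] = -2.807
df = n₁ + n₂ − 2 = 54
p-value = P(T ≤ -2.807) ≈ 0.003
Since p ≈ 0.003 < α = 0.1, reject H0; the data support H1.

-2.807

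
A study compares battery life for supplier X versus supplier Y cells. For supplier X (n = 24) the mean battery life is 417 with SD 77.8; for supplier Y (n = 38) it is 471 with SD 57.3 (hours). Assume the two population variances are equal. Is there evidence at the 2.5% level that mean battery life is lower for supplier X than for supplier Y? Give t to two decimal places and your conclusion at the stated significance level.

t = -3.14; reject H0

Let group 1 = supplier X, group 2 = supplier Y. H0: μ_1 = μ_2; H1: μ_1 < μ_2 (two-sample pooled-variance t-test, left-tailed).
s_p² = [(24−1)·77.8² + (38−1)·57.3²]/(24+38−2) = 4344.95
t = (417 − 471)/√[4344.95·(1/24 + 1/38)] = -3.14
df = n₁ + n₂ − 2 = 60
p-value = P(T ≤ -3.14) ≈ 0.0013
Since p ≈ 0.0013 < α = 0.025, reject H0; the evidence is statistically significant.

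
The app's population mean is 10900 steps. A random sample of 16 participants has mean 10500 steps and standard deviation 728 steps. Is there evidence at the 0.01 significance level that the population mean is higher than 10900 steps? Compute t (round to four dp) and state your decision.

t = -2.1978; fail to reject H0

H0: μ = 10900; H1: μ > 10900 (one-sample t-test, right-tailed).
t = (x̄ − μ₀)/(s/√n) = (10500 − 10900)/(728/√16) = -2.1978
df = n − 1 = 15
p-value = P(T ≥ -2.1978) ≈ 0.9780
Since p ≈ 0.9780 > α = 0.01, fail to reject H0; the evidence is not statistically significant.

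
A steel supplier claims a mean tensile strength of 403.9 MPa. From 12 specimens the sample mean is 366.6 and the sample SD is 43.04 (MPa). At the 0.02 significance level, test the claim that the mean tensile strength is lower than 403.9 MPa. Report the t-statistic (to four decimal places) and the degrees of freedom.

H0: μ = 403.9; H1: μ < 403.9 (one-sample t-test, left-tailed).
t = (x̄ − μ₀)/(s/√n) = (366.6 − 403.9)/(43.04/√12) = -3.0021
df = n − 1 = 11
p-value = P(T ≤ -3.0021) ≈ 0.0060
Since p ≈ 0.0060 < α = 0.02, reject H0; the data support H1.

t = -3.0021, df = 11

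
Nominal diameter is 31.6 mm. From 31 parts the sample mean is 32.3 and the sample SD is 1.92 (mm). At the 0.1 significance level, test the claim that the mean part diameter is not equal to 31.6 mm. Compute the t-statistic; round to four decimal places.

2.0299

H0: μ = 31.6; H1: μ ≠ 31.6 (one-sample t-test, two-sided).
t = (x̄ − μ₀)/(s/√n) = (32.3 − 31.6)/(1.92/√31) = 2.0299
df = n − 1 = 30
Two-sided p-value ≈ 0.0513
Since p ≈ 0.0513 < α = 0.1, reject H0; the data support H1.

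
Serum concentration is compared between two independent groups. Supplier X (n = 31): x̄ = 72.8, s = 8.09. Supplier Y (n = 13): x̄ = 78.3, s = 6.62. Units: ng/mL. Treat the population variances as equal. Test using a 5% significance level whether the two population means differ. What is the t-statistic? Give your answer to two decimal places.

Let group 1 = supplier X, group 2 = supplier Y. H0: μ_1 = μ_2; H1: μ_1 ≠ μ_2 (two-sample pooled-variance t-test, two-sided).
s_p² = [(31−1)·8.09² + (13−1)·6.62²]/(31+13−2) = 59.2699
t = (72.8 − 78.3)/√[59.2699·(1/31 + 1/13)] = -2.16
df = n₁ + n₂ − 2 = 42
Two-sided p-value ≈ 0.0364
Since p ≈ 0.0364 < α = 0.05, reject H0; the evidence is statistically significant.

-2.16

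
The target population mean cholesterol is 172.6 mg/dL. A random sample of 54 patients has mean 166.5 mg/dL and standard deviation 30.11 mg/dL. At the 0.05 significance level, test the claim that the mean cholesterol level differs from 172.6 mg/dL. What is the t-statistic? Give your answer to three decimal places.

-1.489

H0: μ = 172.6; H1: μ ≠ 172.6 (one-sample t-test, two-sided).
t = (x̄ − μ₀)/(s/√n) = (166.5 − 172.6)/(30.11/√54) = -1.489
df = n − 1 = 53
Two-sided p-value ≈ 0.142
Since p ≈ 0.142 > α = 0.05, fail to reject H0; the evidence is not statistically significant.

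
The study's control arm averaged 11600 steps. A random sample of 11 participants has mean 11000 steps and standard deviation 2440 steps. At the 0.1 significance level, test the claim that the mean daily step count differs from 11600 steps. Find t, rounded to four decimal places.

-0.8156

H0: μ = 11600; H1: μ ≠ 11600 (one-sample t-test, two-sided).
t = (x̄ − μ₀)/(s/√n) = (11000 − 11600)/(2440/√11) = -0.8156
df = n − 1 = 10
Two-sided p-value ≈ 0.4337
Since p ≈ 0.4337 > α = 0.1, fail to reject H0; the evidence is not statistically significant.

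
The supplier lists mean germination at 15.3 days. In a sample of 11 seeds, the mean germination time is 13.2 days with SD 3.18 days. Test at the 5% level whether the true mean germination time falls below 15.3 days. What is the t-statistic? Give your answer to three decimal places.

-2.190

H0: μ = 15.3; H1: μ < 15.3 (one-sample t-test, left-tailed).
t = (x̄ − μ₀)/(s/√n) = (13.2 − 15.3)/(3.18/√11) = -2.190
df = n − 1 = 10
p-value = P(T ≤ -2.190) ≈ 0.0267
Since p ≈ 0.0267 < α = 0.05, reject H0; the evidence is statistically significant.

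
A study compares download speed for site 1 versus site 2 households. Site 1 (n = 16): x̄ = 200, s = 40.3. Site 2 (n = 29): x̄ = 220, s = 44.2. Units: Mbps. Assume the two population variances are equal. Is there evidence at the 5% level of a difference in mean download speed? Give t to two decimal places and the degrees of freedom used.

Let group 1 = site 1, group 2 = site 2. H0: μ_1 = μ_2; H1: μ_1 ≠ μ_2 (two-sample pooled-variance t-test, two-sided).
s_p² = [(16−1)·40.3² + (29−1)·44.2²]/(16+29−2) = 1838.68
t = (200 − 220)/√[1838.68·(1/16 + 1/29)] = -1.50
df = n₁ + n₂ − 2 = 43
Two-sided p-value ≈ 0.1415
Since p ≈ 0.1415 > α = 0.05, fail to reject H0; the evidence is not statistically significant.

t = -1.50, df = 43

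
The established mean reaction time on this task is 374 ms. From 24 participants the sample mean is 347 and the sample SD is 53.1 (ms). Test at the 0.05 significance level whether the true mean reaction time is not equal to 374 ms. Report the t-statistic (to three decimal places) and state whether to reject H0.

t = -2.491; reject H0

H0: μ = 374; H1: μ ≠ 374 (one-sample t-test, two-sided).
t = (x̄ − μ₀)/(s/√n) = (347 − 374)/(53.1/√24) = -2.491
df = n − 1 = 23
Two-sided p-value ≈ 0.020
Since p ≈ 0.020 < α = 0.05, reject H0; the evidence is statistically significant.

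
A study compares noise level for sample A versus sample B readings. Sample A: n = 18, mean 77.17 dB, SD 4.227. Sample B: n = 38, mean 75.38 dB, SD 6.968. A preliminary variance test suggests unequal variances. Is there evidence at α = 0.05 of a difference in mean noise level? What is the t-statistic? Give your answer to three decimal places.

1.188

Let group 1 = sample A, group 2 = sample B. H0: μ_1 = μ_2; H1: μ_1 ≠ μ_2 (Welch's two-sample t-test, two-sided).
t = (x̄_1 − x̄_2)/√(s_1²/n_1 + s_2²/n_2) = (77.17 − 75.38)/√(4.227²/18 + 6.968²/38) = 1.188
Welch–Satterthwaite df ≈ 50.49
Two-sided p-value ≈ 0.240
Since p ≈ 0.240 > α = 0.05, fail to reject H0; the evidence is not statistically significant.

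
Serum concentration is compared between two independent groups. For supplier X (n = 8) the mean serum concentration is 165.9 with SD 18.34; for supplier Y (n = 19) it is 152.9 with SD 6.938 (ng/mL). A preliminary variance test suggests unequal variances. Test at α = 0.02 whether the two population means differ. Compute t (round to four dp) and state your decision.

Let group 1 = supplier X, group 2 = supplier Y. H0: μ_1 = μ_2; H1: μ_1 ≠ μ_2 (Welch's two-sample t-test, two-sided).
t = (x̄_1 − x̄_2)/√(s_1²/n_1 + s_2²/n_2) = (165.9 − 152.9)/√(18.34²/8 + 6.938²/19) = 1.9471
Welch–Satterthwaite df ≈ 7.86
Two-sided p-value ≈ 0.0880
Since p ≈ 0.0880 > α = 0.02, fail to reject H0; the data do not provide sufficient evidence against H0.

t = 1.9471; fail to reject H0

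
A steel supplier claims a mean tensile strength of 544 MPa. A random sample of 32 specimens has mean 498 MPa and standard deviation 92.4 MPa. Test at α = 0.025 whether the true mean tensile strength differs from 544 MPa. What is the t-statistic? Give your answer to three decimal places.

-2.816

H0: μ = 544; H1: μ ≠ 544 (one-sample t-test, two-sided).
t = (x̄ − μ₀)/(s/√n) = (498 − 544)/(92.4/√32) = -2.816
df = n − 1 = 31
Two-sided p-value ≈ 0.0084
Since p ≈ 0.0084 < α = 0.025, reject H0; the data support H1.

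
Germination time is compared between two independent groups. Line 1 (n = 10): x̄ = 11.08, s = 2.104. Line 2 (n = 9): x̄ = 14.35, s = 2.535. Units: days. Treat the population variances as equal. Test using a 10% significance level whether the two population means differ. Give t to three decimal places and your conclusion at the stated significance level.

t = -3.072; reject H0

Let group 1 = line 1, group 2 = line 2. H0: μ_1 = μ_2; H1: μ_1 ≠ μ_2 (two-sample pooled-variance t-test, two-sided).
s_p² = [(10−1)·2.104² + (9−1)·2.535²]/(10+9−2) = 5.36771
t = (11.08 − 14.35)/√[5.36771·(1/10 + 1/9)] = -3.072
df = n₁ + n₂ − 2 = 17
Two-sided p-value ≈ 0.0069
Since p ≈ 0.0069 < α = 0.1, reject H0; the evidence is statistically significant.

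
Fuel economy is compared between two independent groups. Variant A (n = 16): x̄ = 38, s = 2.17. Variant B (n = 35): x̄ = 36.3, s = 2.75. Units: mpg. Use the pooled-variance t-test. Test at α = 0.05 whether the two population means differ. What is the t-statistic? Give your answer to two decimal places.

Let group 1 = variant A, group 2 = variant B. H0: μ_1 = μ_2; H1: μ_1 ≠ μ_2 (two-sample pooled-variance t-test, two-sided).
s_p² = [(16−1)·2.17² + (35−1)·2.75²]/(16+35−2) = 6.68895
t = (38 − 36.3)/√[6.68895·(1/16 + 1/35)] = 2.18
df = n₁ + n₂ − 2 = 49
Two-sided p-value ≈ 0.034
Since p ≈ 0.034 < α = 0.05, reject H0; the evidence is statistically significant.

2.18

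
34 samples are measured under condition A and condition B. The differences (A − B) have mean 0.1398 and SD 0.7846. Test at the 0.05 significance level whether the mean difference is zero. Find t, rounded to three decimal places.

H0: μ_d = 0; H1: μ_d ≠ 0 (paired t-test on the differences, two-sided).
t = d̄/(s_d/√n) = 0.1398/(0.7846/√34) = 1.039
df = n − 1 = 33
Two-sided p-value ≈ 0.3064
Since p ≈ 0.3064 > α = 0.05, fail to reject H0; the data do not provide sufficient evidence against H0.

1.039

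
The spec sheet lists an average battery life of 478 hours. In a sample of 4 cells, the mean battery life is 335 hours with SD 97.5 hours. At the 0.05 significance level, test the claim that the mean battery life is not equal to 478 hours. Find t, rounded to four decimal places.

-2.9333

H0: μ = 478; H1: μ ≠ 478 (one-sample t-test, two-sided).
t = (x̄ − μ₀)/(s/√n) = (335 − 478)/(97.5/√4) = -2.9333
df = n − 1 = 3
Two-sided p-value ≈ 0.061
Since p ≈ 0.061 > α = 0.05, fail to reject H0; the data do not provide sufficient evidence against H0.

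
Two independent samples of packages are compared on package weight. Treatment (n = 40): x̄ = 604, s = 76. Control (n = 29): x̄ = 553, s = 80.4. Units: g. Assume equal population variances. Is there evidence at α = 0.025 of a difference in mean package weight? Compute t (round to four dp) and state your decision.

t = 2.6854; reject H0

Let group 1 = treatment, group 2 = control. H0: μ_1 = μ_2; H1: μ_1 ≠ μ_2 (two-sample pooled-variance t-test, two-sided).
s_p² = [(40−1)·76² + (29−1)·80.4²]/(40+29−2) = 6063.59
t = (604 − 553)/√[6063.59·(1/40 + 1/29)] = 2.6854
df = n₁ + n₂ − 2 = 67
Two-sided p-value ≈ 0.009
Since p ≈ 0.009 < α = 0.025, reject H0; the evidence is statistically significant.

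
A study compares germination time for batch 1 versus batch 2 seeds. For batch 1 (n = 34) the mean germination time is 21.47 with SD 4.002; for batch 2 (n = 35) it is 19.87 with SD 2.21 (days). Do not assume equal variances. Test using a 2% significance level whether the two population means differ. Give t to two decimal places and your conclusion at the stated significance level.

Let group 1 = batch 1, group 2 = batch 2. H0: μ_1 = μ_2; H1: μ_1 ≠ μ_2 (Welch's two-sample t-test, two-sided).
t = (x̄_1 − x̄_2)/√(s_1²/n_1 + s_2²/n_2) = (21.47 − 19.87)/√(4.002²/34 + 2.21²/35) = 2.05
Welch–Satterthwaite df ≈ 51.10
Two-sided p-value ≈ 0.046
Since p ≈ 0.046 > α = 0.02, fail to reject H0; the data do not provide sufficient evidence against H0.

t = 2.05; fail to reject H0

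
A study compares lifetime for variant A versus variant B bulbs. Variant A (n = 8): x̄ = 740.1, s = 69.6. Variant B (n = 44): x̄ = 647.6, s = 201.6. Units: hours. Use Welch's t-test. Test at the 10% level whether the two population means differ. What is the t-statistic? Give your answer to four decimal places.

Let group 1 = variant A, group 2 = variant B. H0: μ_1 = μ_2; H1: μ_1 ≠ μ_2 (Welch's two-sample t-test, two-sided).
t = (x̄_1 − x̄_2)/√(s_1²/n_1 + s_2²/n_2) = (740.1 − 647.6)/√(69.6²/8 + 201.6²/44) = 2.3654
Welch–Satterthwaite df ≈ 32.38
Two-sided p-value ≈ 0.0242
Since p ≈ 0.0242 < α = 0.1, reject H0; the data support H1.

2.3654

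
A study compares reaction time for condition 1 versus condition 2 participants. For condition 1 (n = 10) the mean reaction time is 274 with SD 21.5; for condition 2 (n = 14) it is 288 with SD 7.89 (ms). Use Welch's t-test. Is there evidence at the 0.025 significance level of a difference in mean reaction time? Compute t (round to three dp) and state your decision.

t = -1.967; fail to reject H0

Let group 1 = condition 1, group 2 = condition 2. H0: μ_1 = μ_2; H1: μ_1 ≠ μ_2 (Welch's two-sample t-test, two-sided).
t = (x̄_1 − x̄_2)/√(s_1²/n_1 + s_2²/n_2) = (274 − 288)/√(21.5²/10 + 7.89²/14) = -1.967
Welch–Satterthwaite df ≈ 10.75
Two-sided p-value ≈ 0.0756
Since p ≈ 0.0756 > α = 0.025, fail to reject H0; the data do not provide sufficient evidence against H0.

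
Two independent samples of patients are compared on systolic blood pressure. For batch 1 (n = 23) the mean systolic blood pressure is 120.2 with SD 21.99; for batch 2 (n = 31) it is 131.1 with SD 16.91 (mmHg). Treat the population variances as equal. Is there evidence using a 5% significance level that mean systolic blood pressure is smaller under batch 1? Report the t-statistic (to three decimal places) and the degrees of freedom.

Let group 1 = batch 1, group 2 = batch 2. H0: μ_1 = μ_2; H1: μ_1 < μ_2 (two-sample pooled-variance t-test, left-tailed).
s_p² = [(23−1)·21.99² + (31−1)·16.91²]/(23+31−2) = 369.553
t = (120.2 − 131.1)/√[369.553·(1/23 + 1/31)] = -2.060
df = n₁ + n₂ − 2 = 52
p-value = P(T ≤ -2.060) ≈ 0.022
Since p ≈ 0.022 < α = 0.05, reject H0; the evidence is statistically significant.

t = -2.060, df = 52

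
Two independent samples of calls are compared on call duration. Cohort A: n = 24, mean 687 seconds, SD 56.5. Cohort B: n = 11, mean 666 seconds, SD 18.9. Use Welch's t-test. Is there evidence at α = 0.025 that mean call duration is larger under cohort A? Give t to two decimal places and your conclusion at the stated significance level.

Let group 1 = cohort A, group 2 = cohort B. H0: μ_1 = μ_2; H1: μ_1 > μ_2 (Welch's two-sample t-test, right-tailed).
t = (x̄_1 − x̄_2)/√(s_1²/n_1 + s_2²/n_2) = (687 − 666)/√(56.5²/24 + 18.9²/11) = 1.63
Welch–Satterthwaite df ≈ 31.31
p-value = P(T ≥ 1.63) ≈ 0.0563
Since p ≈ 0.0563 > α = 0.025, fail to reject H0; the evidence is not statistically significant.

t = 1.63; fail to reject H0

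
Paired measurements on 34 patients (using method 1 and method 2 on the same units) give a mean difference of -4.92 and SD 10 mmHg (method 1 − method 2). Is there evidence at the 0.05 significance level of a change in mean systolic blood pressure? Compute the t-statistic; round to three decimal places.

-2.869

H0: μ_d = 0; H1: μ_d ≠ 0 (paired t-test on the differences, two-sided).
t = d̄/(s_d/√n) = -4.92/(10/√34) = -2.869
df = n − 1 = 33
Two-sided p-value ≈ 0.0071
Since p ≈ 0.0071 < α = 0.05, reject H0; the data support H1.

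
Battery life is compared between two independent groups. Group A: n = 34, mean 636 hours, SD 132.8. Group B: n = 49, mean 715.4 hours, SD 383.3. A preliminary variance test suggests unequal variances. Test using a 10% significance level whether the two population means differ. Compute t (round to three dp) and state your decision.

Let group 1 = group A, group 2 = group B. H0: μ_1 = μ_2; H1: μ_1 ≠ μ_2 (Welch's two-sample t-test, two-sided).
t = (x̄_1 − x̄_2)/√(s_1²/n_1 + s_2²/n_2) = (636 − 715.4)/√(132.8²/34 + 383.3²/49) = -1.339
Welch–Satterthwaite df ≈ 63.29
Two-sided p-value ≈ 0.185
Since p ≈ 0.185 > α = 0.1, fail to reject H0; the evidence is not statistically significant.

t = -1.339; fail to reject H0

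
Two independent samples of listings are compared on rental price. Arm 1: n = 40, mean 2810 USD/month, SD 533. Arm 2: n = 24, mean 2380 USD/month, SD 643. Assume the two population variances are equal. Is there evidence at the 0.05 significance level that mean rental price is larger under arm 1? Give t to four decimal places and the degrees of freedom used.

Let group 1 = arm 1, group 2 = arm 2. H0: μ_1 = μ_2; H1: μ_1 > μ_2 (two-sample pooled-variance t-test, right-tailed).
s_p² = [(40−1)·533² + (24−1)·643²]/(40+24−2) = 332077
t = (2810 − 2380)/√[332077·(1/40 + 1/24)] = 2.8900
df = n₁ + n₂ − 2 = 62
p-value = P(T ≥ 2.8900) ≈ 0.0027
Since p ≈ 0.0027 < α = 0.05, reject H0; the data support H1.

t = 2.8900, df = 62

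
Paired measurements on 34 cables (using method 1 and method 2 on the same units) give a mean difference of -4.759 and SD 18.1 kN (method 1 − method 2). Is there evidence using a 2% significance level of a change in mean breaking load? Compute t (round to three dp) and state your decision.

H0: μ_d = 0; H1: μ_d ≠ 0 (paired t-test on the differences, two-sided).
t = d̄/(s_d/√n) = -4.759/(18.1/√34) = -1.533
df = n − 1 = 33
Two-sided p-value ≈ 0.135
Since p ≈ 0.135 > α = 0.02, fail to reject H0; the data do not provide sufficient evidence against H0.

t = -1.533; fail to reject H0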